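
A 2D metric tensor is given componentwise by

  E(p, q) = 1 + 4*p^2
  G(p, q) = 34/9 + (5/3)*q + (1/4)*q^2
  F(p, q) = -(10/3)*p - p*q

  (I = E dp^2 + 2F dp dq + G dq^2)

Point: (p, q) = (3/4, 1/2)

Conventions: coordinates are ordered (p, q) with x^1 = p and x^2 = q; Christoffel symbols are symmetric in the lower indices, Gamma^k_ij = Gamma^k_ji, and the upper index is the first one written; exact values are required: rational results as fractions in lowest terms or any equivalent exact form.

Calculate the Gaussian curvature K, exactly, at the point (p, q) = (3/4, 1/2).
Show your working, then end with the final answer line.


E = 13/4, F = -23/8, G = 673/144, EG - F^2 = 997/144 at the point
E_p = 6, E_q = 0, F_p = -23/6, F_q = -3/4, G_p = 0, G_q = 23/12
E_qq = 0, F_pq = -1, G_pp = 0
Using the Brioschi determinant formula for K from the metric derivatives:
M1 = [[-E_qq/2 + F_pq - G_pp/2, E_p/2, F_p - E_q/2], [F_q - G_p/2, E, F], [G_q/2, F, G]] = [[-1, 3, -23/6], [-3/4, 13/4, -23/8], [23/24, -23/8, 673/144]]; det M1 = -1
M2 = [[0, E_q/2, G_p/2], [E_q/2, E, F], [G_p/2, F, G]] = [[0, 0, 0], [0, 13/4, -23/8], [0, -23/8, 673/144]]; det M2 = 0
det M1 - det M2 = -1; K = -1 / (997/144)^2 = -20736/994009

Answer: K = -20736/994009


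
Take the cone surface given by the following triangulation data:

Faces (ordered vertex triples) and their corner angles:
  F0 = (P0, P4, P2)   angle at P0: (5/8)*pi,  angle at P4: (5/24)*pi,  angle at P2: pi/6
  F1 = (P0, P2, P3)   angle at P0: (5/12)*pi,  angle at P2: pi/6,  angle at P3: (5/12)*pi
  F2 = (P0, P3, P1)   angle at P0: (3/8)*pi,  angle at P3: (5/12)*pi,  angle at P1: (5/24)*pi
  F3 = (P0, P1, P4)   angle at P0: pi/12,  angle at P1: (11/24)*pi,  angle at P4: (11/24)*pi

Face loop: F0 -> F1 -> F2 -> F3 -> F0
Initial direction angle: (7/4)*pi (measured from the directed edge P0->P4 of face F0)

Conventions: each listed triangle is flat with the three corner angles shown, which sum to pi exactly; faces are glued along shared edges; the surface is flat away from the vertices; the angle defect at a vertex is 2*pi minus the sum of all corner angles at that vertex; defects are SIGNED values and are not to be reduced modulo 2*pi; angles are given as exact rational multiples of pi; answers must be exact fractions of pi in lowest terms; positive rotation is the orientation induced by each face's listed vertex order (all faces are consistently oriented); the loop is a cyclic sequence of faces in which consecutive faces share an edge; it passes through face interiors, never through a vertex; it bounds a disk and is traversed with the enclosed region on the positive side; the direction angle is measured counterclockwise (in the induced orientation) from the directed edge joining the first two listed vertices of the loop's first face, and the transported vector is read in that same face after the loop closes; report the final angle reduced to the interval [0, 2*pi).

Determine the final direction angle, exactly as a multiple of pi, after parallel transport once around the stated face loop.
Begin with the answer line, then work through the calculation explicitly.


Answer: final direction angle = pi/4

enclosed vertex P0: corner angles sum to (3/2)*pi, defect = 2*pi - (3/2)*pi = pi/2
final direction = starting direction + enclosed defect total, reduced mod 2*pi (induced orientation)
final angle = (7/4)*pi + pi/2 = pi/4 (mod 2*pi)


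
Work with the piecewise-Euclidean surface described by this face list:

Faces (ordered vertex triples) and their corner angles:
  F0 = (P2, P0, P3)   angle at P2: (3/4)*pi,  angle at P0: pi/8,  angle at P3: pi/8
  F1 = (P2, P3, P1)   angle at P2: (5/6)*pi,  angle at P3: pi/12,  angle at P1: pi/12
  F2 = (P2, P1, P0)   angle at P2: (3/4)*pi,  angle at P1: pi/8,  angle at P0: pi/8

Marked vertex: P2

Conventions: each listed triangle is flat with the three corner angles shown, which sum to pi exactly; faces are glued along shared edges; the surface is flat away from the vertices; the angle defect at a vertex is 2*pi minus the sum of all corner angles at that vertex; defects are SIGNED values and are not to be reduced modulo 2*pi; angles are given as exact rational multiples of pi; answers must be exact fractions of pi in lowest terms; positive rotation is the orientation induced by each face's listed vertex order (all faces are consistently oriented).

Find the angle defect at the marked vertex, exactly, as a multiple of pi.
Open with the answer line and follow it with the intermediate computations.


Answer: defect(P2) = -pi/3

Sum of corner angles at P2: (7/3)*pi
defect = 2*pi - (7/3)*pi


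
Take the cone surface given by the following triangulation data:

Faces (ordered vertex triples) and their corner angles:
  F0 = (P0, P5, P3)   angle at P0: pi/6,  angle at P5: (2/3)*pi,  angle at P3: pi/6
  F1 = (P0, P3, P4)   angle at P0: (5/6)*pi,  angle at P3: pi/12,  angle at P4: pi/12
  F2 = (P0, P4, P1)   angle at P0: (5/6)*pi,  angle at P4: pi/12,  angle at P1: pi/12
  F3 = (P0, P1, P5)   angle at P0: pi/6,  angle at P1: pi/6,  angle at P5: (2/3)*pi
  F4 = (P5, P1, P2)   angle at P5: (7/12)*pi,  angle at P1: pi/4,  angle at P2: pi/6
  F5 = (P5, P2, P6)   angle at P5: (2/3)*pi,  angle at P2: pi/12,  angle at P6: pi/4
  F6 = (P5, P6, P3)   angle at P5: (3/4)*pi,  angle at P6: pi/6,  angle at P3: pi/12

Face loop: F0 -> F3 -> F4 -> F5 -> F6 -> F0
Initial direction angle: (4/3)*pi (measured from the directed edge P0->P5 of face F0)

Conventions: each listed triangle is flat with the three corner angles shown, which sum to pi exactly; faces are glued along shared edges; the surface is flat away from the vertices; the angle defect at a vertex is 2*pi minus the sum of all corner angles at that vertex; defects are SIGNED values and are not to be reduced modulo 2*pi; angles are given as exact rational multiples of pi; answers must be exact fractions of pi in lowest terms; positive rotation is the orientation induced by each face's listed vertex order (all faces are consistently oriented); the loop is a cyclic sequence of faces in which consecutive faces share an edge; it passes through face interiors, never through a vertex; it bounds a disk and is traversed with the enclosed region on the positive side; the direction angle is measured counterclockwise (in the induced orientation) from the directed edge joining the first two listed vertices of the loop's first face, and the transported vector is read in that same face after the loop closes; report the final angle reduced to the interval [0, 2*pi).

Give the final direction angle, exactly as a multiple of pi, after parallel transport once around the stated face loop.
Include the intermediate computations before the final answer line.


enclosed vertex P5: corner angles sum to (10/3)*pi, defect = 2*pi - (10/3)*pi = (-4/3)*pi
by Gauss-Bonnet the loop rotates the vector by the enclosed defect sum (positive orientation, mod 2*pi)
final angle = (4/3)*pi - (4/3)*pi = 0 (mod 2*pi)

Answer: final direction angle = 0


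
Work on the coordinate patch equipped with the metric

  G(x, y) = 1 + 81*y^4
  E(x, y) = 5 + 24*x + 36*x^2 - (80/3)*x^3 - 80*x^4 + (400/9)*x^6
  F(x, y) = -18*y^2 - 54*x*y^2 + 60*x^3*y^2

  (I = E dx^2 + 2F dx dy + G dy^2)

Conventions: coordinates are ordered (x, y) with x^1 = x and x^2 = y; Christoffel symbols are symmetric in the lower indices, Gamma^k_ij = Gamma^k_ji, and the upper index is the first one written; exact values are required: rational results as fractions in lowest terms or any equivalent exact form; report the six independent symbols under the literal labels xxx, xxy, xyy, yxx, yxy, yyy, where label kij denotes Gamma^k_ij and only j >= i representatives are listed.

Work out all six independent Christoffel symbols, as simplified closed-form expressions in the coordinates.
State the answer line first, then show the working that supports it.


Answer: Gamma_xxx = (1200*x^5 - 1440*x^3 - 360*x^2 + 324*x + 108)/(400*x^6 - 720*x^4 - 240*x^3 + 324*x^2 + 216*x + 729*y^4 + 45), Gamma_xxy = 0, Gamma_xyy = (1080*x^3*y - 972*x*y - 324*y)/(400*x^6 - 720*x^4 - 240*x^3 + 324*x^2 + 216*x + 729*y^4 + 45), Gamma_yxx = (1620*x^2*y^2 - 486*y^2)/(400*x^6 - 720*x^4 - 240*x^3 + 324*x^2 + 216*x + 729*y^4 + 45), Gamma_yxy = 0, Gamma_yyy = 1458*y^3/(400*x^6 - 720*x^4 - 240*x^3 + 324*x^2 + 216*x + 729*y^4 + 45)

E = 5 + 24*x + 36*x^2 - (80/3)*x^3 - 80*x^4 + (400/9)*x^6; F = -18*y^2 - 54*x*y^2 + 60*x^3*y^2; G = 1 + 81*y^4
Gamma^k_ij = (1/2) g^{kl} (d_i g_jl + d_j g_il - d_l g_ij), with g^inv = (1/(EG-F^2)) [[G, -F], [-F, E]]
first partials: E_x = 24 + 72*x - 80*x^2 - 320*x^3 + (800/3)*x^5, E_y = 0, F_x = -54*y^2 + 180*x^2*y^2, F_y = -36*y - 108*x*y + 120*x^3*y, G_x = 0, G_y = 324*y^3
D = EG - F^2 = 5 + 24*x + 36*x^2 - (80/3)*x^3 + 81*y^4 - 80*x^4 + (400/9)*x^6
expanded: Gamma^x_xx = (G E_x - 2F F_x + F E_y)/(2D), Gamma^x_xy = (G E_y - F G_x)/(2D), Gamma^x_yy = (2G F_y - G G_x - F G_y)/(2D), Gamma^y_xx = (2E F_x - E E_y - F E_x)/(2D), Gamma^y_xy = (E G_x - F E_y)/(2D), Gamma^y_yy = (E G_y - 2F F_y + F G_x)/(2D); substitute and cancel common factors


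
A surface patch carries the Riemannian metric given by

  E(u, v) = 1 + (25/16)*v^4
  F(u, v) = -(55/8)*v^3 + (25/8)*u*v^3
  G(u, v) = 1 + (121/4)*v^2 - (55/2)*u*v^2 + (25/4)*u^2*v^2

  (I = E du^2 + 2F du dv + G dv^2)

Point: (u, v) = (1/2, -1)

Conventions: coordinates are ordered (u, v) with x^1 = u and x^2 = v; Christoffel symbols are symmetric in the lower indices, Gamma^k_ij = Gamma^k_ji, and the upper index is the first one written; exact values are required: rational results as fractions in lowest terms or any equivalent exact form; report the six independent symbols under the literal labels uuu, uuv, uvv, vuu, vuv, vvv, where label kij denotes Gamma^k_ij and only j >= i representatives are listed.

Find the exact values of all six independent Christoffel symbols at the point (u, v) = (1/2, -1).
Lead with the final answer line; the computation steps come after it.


Answer: Gamma_uuu = 0, Gamma_uuv = -5/33, Gamma_uvv = -17/66, Gamma_vuu = 0, Gamma_vuv = -17/33, Gamma_vvv = -289/330

E = 41/16, F = 85/16, G = 305/16 at the point
E_u = 0, E_v = -25/4, F_u = -25/8, F_v = -255/16, G_u = -85/4, G_v = -289/8
EG - F^2 = 165/8;  g^inv = (8/165) * [[305/16, -85/16], [-85/16, 41/16]]
first-kind symbols [ij,l] = (1/2)(d_i g_jl + d_j g_il - d_l g_ij): [uu,u] = E_u/2 = 0, [uu,v] = F_u - E_v/2 = 0, [uv,u] = E_v/2 = -25/8, [uv,v] = G_u/2 = -85/8, [vv,u] = F_v - G_u/2 = -85/16, [vv,v] = G_v/2 = -289/16
Gamma^u_ij = (G*[ij,u] - F*[ij,v])/(EG - F^2), Gamma^v_ij = (E*[ij,v] - F*[ij,u])/(EG - F^2)


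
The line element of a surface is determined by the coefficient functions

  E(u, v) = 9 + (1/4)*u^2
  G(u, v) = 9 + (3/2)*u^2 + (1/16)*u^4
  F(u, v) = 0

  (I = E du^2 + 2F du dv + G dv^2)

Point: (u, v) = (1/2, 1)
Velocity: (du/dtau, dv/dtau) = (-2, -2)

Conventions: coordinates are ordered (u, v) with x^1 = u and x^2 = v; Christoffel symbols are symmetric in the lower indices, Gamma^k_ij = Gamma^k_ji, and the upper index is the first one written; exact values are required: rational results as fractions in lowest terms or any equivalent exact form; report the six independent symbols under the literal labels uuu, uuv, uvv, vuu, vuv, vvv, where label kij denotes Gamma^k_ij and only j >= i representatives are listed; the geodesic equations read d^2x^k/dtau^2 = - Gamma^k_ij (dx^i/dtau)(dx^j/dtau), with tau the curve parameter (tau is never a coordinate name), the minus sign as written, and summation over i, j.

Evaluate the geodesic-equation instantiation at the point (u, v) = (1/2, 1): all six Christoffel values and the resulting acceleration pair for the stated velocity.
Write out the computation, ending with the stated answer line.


E = 145/16, F = 0, G = 2401/256 at the point
E_u = 1/4, E_v = 0, F_u = 0, F_v = 0, G_u = 49/32, G_v = 0
EG - F^2 = 348145/4096;  g^inv = (4096/348145) * [[2401/256, 0], [0, 145/16]]
first-kind symbols [ij,l] = (1/2)(d_i g_jl + d_j g_il - d_l g_ij): [uu,u] = E_u/2 = 1/8, [uu,v] = F_u - E_v/2 = 0, [uv,u] = E_v/2 = 0, [uv,v] = G_u/2 = 49/64, [vv,u] = F_v - G_u/2 = -49/64, [vv,v] = G_v/2 = 0
Gamma^u_ij = (G*[ij,u] - F*[ij,v])/(EG - F^2), Gamma^v_ij = (E*[ij,v] - F*[ij,u])/(EG - F^2)
Gamma_uuu = 2/145, Gamma_uuv = 0, Gamma_uvv = -49/580, Gamma_vuu = 0, Gamma_vuv = 4/49, Gamma_vvv = 0
d^2u/dtau^2 = -(Gamma_uuu*(-2)^2 + 2*Gamma_uuv*(-2)*(-2) + Gamma_uvv*(-2)^2) = 41/145
d^2v/dtau^2 = -(Gamma_vuu*(-2)^2 + 2*Gamma_vuv*(-2)*(-2) + Gamma_vvv*(-2)^2) = -32/49

Answer: Gamma_uuu = 2/145, Gamma_uuv = 0, Gamma_uvv = -49/580, Gamma_vuu = 0, Gamma_vuv = 4/49, Gamma_vvv = 0; accelerations (d^2u/dtau^2, d^2v/dtau^2) = (41/145, -32/49)


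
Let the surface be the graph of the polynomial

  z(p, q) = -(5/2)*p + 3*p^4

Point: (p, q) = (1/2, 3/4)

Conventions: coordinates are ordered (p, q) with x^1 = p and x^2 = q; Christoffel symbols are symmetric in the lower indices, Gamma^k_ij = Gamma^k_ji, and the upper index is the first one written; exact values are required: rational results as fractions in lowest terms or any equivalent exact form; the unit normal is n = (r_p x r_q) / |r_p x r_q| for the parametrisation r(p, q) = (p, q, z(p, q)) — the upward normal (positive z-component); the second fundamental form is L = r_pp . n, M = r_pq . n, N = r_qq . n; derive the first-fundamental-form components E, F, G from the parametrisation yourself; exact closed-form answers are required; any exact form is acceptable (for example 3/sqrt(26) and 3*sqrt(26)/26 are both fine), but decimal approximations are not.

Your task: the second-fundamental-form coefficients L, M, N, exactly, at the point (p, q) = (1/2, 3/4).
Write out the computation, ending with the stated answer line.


z_p = -1, z_q = 0, z_pp = 9, z_pq = 0, z_qq = 0
E = 2, F = 0, G = 1; answer radicand W^2 = 2
unnormalised second-form numerators: l = 9, m = 0, n = 0; L = l/sqrt(2), and similarly M = m/sqrt(W^2), N = n/sqrt(W^2)

Answer: L = 9*sqrt(2)/2, M = 0, N = 0


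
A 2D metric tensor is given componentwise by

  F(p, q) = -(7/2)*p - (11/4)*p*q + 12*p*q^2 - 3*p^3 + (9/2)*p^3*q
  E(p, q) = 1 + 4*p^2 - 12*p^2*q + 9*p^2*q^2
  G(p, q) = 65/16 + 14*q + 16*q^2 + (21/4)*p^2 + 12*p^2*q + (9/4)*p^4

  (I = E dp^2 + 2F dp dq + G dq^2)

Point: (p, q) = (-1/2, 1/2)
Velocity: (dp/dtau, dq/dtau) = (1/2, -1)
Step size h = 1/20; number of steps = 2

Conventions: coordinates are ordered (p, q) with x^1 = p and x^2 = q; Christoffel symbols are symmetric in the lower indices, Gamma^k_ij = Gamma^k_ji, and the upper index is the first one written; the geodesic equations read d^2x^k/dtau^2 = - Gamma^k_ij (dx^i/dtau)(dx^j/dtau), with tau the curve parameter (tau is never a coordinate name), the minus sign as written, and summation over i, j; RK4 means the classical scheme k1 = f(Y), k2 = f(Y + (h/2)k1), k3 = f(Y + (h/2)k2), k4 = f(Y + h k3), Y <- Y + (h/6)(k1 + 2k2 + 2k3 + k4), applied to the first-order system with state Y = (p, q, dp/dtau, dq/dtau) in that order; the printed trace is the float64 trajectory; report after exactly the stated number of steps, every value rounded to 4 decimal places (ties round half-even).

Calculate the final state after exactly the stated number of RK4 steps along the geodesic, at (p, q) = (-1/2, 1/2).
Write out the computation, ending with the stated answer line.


f(Y) = (dp/dtau, dq/dtau, -Gamma^p_ij Y'^i Y'^j, -Gamma^q_ij Y'^i Y'^j) with the Gammas evaluated at the stage position; h = 0.050000; intermediate values shown to 6 dp
step 0: p = -0.5000, q = 0.5000, dp/dtau = 0.5000, dq/dtau = -1.0000
step 1:
  k1: at (p, q) = (-0.500000, 0.500000), (dp/dtau, dq/dtau) = (0.500000, -1.000000); Gamma_ppp = -0.006914, Gamma_ppq = -0.020743, Gamma_pqq = 0.055315, Gamma_qpp = -0.114088, Gamma_qpq = -0.342264, Gamma_qqq = 0.912705; k1 = (0.500000, -1.000000, -0.074330, -1.226448)
  k2: at (p, q) = (-0.487500, 0.475000), (dp/dtau, dq/dtau) = (0.498142, -1.030661); Gamma_ppp = -0.009409, Gamma_ppq = -0.023931, Gamma_pqq = 0.065453, Gamma_qpp = -0.134481, Gamma_qpq = -0.342050, Gamma_qqq = 0.935521; k2 = (0.498142, -1.030661, -0.091767, -1.311626)
  k3: at (p, q) = (-0.487546, 0.474233), (dp/dtau, dq/dtau) = (0.497706, -1.032791); Gamma_ppp = -0.009498, Gamma_ppq = -0.024065, Gamma_pqq = 0.065811, Gamma_qpp = -0.135102, Gamma_qpq = -0.342293, Gamma_qqq = 0.936098; k3 = (0.497706, -1.032791, -0.092585, -1.316924)
  k4: at (p, q) = (-0.475115, 0.448360), (dp/dtau, dq/dtau) = (0.495371, -1.065846); Gamma_ppp = -0.012605, Gamma_ppq = -0.027433, Gamma_pqq = 0.076986, Gamma_qpp = -0.157259, Gamma_qpq = -0.342254, Gamma_qqq = 0.960481; k4 = (0.495371, -1.065846, -0.113334, -1.413956)
  Y <- Y + (h/6)(k1 + 2k2 + 2k3 + k4): p = -0.4751, q = 0.4484, dp/dtau = 0.4954, dq/dtau = -1.0658
step 2:
  k1: at (p, q) = (-0.475108, 0.448394), (dp/dtau, dq/dtau) = (0.495364, -1.065813); Gamma_ppp = -0.012600, Gamma_ppq = -0.027426, Gamma_pqq = 0.076969, Gamma_qpp = -0.157231, Gamma_qpq = -0.342240, Gamma_qqq = 0.960457; k1 = (0.495364, -1.065813, -0.113302, -1.413836)
  k2: at (p, q) = (-0.462724, 0.421748), (dp/dtau, dq/dtau) = (0.492531, -1.101158); Gamma_ppp = -0.016392, Gamma_ppq = -0.030970, Gamma_pqq = 0.089239, Gamma_qpp = -0.181197, Gamma_qpq = -0.342335, Gamma_qqq = 0.986434; k2 = (0.492531, -1.101158, -0.137824, -1.523479)
  k3: at (p, q) = (-0.462795, 0.420865), (dp/dtau, dq/dtau) = (0.491918, -1.103900); Gamma_ppp = -0.016540, Gamma_ppq = -0.031142, Gamma_pqq = 0.089722, Gamma_qpp = -0.181982, Gamma_qpq = -0.342635, Gamma_qqq = 0.987148; k3 = (0.491918, -1.103900, -0.139154, -1.531017)
  k4: at (p, q) = (-0.450512, 0.393199), (dp/dtau, dq/dtau) = (0.488406, -1.142363); Gamma_ppp = -0.021214, Gamma_ppq = -0.034948, Gamma_pqq = 0.103432, Gamma_qpp = -0.208193, Gamma_qpq = -0.342978, Gamma_qqq = 1.015077; k4 = (0.488406, -1.142363, -0.168916, -1.657727)
  Y <- Y + (h/6)(k1 + 2k2 + 2k3 + k4): p = -0.4505, q = 0.3932, dp/dtau = 0.4884, dq/dtau = -1.1423

Answer: p = -0.4505, q = 0.3932, dp/dtau = 0.4884, dq/dtau = -1.1423


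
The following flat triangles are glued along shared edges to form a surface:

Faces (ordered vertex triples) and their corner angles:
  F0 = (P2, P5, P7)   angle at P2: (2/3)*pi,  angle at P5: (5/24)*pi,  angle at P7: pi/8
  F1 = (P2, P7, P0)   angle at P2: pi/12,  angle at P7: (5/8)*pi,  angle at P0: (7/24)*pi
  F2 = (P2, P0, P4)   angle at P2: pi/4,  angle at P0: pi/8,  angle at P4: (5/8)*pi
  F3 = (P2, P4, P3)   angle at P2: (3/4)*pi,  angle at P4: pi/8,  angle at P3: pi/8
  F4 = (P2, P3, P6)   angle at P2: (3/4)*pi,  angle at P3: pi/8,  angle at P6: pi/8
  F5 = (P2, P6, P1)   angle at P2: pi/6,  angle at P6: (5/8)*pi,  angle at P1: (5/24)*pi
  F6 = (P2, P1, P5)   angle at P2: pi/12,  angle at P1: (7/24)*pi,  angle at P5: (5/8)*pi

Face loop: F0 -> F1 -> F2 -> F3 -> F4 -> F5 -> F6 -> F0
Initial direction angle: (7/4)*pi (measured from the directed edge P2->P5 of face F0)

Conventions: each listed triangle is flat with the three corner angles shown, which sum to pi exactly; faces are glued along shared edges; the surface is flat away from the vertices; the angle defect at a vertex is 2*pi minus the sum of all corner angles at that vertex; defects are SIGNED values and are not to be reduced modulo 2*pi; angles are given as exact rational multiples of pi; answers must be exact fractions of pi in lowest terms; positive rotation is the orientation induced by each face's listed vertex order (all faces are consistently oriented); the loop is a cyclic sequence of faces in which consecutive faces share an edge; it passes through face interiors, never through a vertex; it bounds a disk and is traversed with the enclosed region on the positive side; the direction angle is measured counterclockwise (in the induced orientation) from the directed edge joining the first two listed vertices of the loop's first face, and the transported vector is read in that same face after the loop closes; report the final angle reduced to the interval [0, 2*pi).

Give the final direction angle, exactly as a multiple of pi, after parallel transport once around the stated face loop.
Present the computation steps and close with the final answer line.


enclosed vertex P2: corner angles sum to (11/4)*pi, defect = 2*pi - (11/4)*pi = (-3/4)*pi
by Gauss-Bonnet the loop rotates the vector by the enclosed defect sum (positive orientation, mod 2*pi)
final angle = (7/4)*pi - (3/4)*pi = pi (mod 2*pi)

Answer: final direction angle = pi


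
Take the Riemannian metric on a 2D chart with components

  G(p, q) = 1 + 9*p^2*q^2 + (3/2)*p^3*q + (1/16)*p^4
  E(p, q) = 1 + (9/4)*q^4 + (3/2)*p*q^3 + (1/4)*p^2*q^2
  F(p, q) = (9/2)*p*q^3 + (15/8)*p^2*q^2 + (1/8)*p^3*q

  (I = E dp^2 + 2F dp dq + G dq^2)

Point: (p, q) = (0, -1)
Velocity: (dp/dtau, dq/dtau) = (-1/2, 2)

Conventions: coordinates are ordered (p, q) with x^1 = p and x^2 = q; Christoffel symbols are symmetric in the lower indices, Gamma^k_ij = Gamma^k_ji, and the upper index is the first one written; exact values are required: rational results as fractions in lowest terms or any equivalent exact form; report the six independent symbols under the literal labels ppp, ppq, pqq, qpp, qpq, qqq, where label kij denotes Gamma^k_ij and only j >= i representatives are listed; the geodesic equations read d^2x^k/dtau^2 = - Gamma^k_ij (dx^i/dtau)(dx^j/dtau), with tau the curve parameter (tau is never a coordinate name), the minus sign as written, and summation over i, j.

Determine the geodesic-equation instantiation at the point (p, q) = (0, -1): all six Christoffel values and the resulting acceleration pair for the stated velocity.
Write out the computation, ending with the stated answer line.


E = 13/4, F = 0, G = 1 at the point
E_p = -3/2, E_q = -9, F_p = -9/2, F_q = 0, G_p = 0, G_q = 0
EG - F^2 = 13/4;  g^inv = (4/13) * [[1, 0], [0, 13/4]]
first-kind symbols [ij,l] = (1/2)(d_i g_jl + d_j g_il - d_l g_ij): [pp,p] = E_p/2 = -3/4, [pp,q] = F_p - E_q/2 = 0, [pq,p] = E_q/2 = -9/2, [pq,q] = G_p/2 = 0, [qq,p] = F_q - G_p/2 = 0, [qq,q] = G_q/2 = 0
Gamma^p_ij = (G*[ij,p] - F*[ij,q])/(EG - F^2), Gamma^q_ij = (E*[ij,q] - F*[ij,p])/(EG - F^2)
Gamma_ppp = -3/13, Gamma_ppq = -18/13, Gamma_pqq = 0, Gamma_qpp = 0, Gamma_qpq = 0, Gamma_qqq = 0
d^2p/dtau^2 = -(Gamma_ppp*(-1/2)^2 + 2*Gamma_ppq*(-1/2)*(2) + Gamma_pqq*(2)^2) = -141/52
d^2q/dtau^2 = -(Gamma_qpp*(-1/2)^2 + 2*Gamma_qpq*(-1/2)*(2) + Gamma_qqq*(2)^2) = 0

Answer: Gamma_ppp = -3/13, Gamma_ppq = -18/13, Gamma_pqq = 0, Gamma_qpp = 0, Gamma_qpq = 0, Gamma_qqq = 0; accelerations (d^2p/dtau^2, d^2q/dtau^2) = (-141/52, 0)


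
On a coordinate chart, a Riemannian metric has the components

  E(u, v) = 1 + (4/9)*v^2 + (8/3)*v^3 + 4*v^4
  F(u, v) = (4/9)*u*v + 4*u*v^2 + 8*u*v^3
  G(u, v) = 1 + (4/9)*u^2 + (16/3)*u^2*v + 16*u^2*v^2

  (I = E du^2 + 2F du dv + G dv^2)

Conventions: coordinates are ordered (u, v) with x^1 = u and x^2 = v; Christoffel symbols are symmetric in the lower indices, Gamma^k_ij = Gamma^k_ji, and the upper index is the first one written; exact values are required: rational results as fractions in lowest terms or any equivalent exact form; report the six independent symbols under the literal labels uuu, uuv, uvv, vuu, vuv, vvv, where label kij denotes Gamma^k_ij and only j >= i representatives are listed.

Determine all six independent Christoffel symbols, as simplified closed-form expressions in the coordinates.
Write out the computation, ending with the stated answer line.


E = 1 + (4/9)*v^2 + (8/3)*v^3 + 4*v^4; F = (4/9)*u*v + 4*u*v^2 + 8*u*v^3; G = 1 + (4/9)*u^2 + (16/3)*u^2*v + 16*u^2*v^2
Gamma^k_ij = (1/2) g^{kl} (d_i g_jl + d_j g_il - d_l g_ij), with g^inv = (1/(EG-F^2)) [[G, -F], [-F, E]]
first partials: E_u = 0, E_v = (8/9)*v + 8*v^2 + 16*v^3, F_u = (4/9)*v + 4*v^2 + 8*v^3, F_v = (4/9)*u + 8*u*v + 24*u*v^2, G_u = (8/9)*u + (32/3)*u*v + 32*u*v^2, G_v = (16/3)*u^2 + 32*u^2*v
D = EG - F^2 = 1 + (4/9)*v^2 + (4/9)*u^2 + (8/3)*v^3 + (16/3)*u^2*v + 4*v^4 + 16*u^2*v^2
expanded: Gamma^u_uu = (G E_u - 2F F_u + F E_v)/(2D), Gamma^u_uv = (G E_v - F G_u)/(2D), Gamma^u_vv = (2G F_v - G G_u - F G_v)/(2D), Gamma^v_uu = (2E F_u - E E_v - F E_u)/(2D), Gamma^v_uv = (E G_u - F E_v)/(2D), Gamma^v_vv = (E G_v - 2F F_v + F G_u)/(2D); substitute and cancel common factors

Answer: Gamma_uuu = 0, Gamma_uuv = (72*v^3 + 36*v^2 + 4*v)/(144*u^2*v^2 + 48*u^2*v + 4*u^2 + 36*v^4 + 24*v^3 + 4*v^2 + 9), Gamma_uvv = (72*u*v^2 + 24*u*v)/(144*u^2*v^2 + 48*u^2*v + 4*u^2 + 36*v^4 + 24*v^3 + 4*v^2 + 9), Gamma_vuu = 0, Gamma_vuv = (144*u*v^2 + 48*u*v + 4*u)/(144*u^2*v^2 + 48*u^2*v + 4*u^2 + 36*v^4 + 24*v^3 + 4*v^2 + 9), Gamma_vvv = (144*u^2*v + 24*u^2)/(144*u^2*v^2 + 48*u^2*v + 4*u^2 + 36*v^4 + 24*v^3 + 4*v^2 + 9)


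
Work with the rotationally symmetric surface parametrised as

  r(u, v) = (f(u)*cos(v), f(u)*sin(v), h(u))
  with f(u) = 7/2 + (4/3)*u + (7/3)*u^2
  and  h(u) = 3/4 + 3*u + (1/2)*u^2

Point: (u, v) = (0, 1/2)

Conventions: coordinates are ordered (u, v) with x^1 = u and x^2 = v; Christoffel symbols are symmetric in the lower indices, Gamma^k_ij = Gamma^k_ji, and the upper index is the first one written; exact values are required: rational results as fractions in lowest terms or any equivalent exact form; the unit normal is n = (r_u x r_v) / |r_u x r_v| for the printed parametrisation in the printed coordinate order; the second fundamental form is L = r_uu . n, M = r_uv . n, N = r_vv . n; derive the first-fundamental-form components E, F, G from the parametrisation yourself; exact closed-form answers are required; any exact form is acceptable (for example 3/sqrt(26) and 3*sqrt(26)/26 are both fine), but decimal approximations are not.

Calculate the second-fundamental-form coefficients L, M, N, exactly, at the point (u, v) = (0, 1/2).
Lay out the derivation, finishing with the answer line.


f = 7/2, f' = 4/3, f'' = 14/3, h' = 3, h'' = 1
E = 97/9, F = 0, G = 49/4; answer radicand W^2 = 97/9
unnormalised second-form numerators: l = -38/3, m = 0, n = 21/2; L = l/sqrt(97/9), and similarly M = m/sqrt(W^2), N = n/sqrt(W^2)

Answer: L = -38*sqrt(97)/97, M = 0, N = 63*sqrt(97)/194


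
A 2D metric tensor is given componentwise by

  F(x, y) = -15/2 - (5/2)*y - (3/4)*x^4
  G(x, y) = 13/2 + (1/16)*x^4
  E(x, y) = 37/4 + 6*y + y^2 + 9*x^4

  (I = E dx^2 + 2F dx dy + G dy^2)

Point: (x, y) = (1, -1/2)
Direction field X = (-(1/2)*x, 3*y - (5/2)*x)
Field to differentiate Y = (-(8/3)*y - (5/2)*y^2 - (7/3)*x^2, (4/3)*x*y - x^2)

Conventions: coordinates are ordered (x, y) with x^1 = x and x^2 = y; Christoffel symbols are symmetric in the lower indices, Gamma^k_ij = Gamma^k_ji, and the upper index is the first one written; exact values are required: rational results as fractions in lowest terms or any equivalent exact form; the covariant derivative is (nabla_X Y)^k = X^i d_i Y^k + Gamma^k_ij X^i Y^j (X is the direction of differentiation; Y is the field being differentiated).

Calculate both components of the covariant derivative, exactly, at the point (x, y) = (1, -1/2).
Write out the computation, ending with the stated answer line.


E = 31/2, F = -7, G = 105/16 at the point
E_x = 36, E_y = 5, F_x = -3, F_y = -5/2, G_x = 1/4, G_y = 0
EG - F^2 = 1687/32;  g^inv = (32/1687) * [[105/16, 7], [7, 31/2]]
first-kind symbols [ij,l] = (1/2)(d_i g_jl + d_j g_il - d_l g_ij): [xx,x] = E_x/2 = 18, [xx,y] = F_x - E_y/2 = -11/2, [xy,x] = E_y/2 = 5/2, [xy,y] = G_x/2 = 1/8, [yy,x] = F_y - G_x/2 = -21/8, [yy,y] = G_y/2 = 0
Gamma^x_ij = (G*[ij,x] - F*[ij,y])/(EG - F^2), Gamma^y_ij = (E*[ij,y] - F*[ij,x])/(EG - F^2)
Gamma_xxx = 364/241, Gamma_xxy = 79/241, Gamma_xyy = -315/964, Gamma_yxx = 1304/1687, Gamma_yxy = 622/1687, Gamma_yyy = -84/241
X = (-1/2, -4), Y = (-13/8, -5/3) at the point

Answer: (nabla_X Y)^x = 12877/2892, (nabla_X Y)^y = -30283/10122


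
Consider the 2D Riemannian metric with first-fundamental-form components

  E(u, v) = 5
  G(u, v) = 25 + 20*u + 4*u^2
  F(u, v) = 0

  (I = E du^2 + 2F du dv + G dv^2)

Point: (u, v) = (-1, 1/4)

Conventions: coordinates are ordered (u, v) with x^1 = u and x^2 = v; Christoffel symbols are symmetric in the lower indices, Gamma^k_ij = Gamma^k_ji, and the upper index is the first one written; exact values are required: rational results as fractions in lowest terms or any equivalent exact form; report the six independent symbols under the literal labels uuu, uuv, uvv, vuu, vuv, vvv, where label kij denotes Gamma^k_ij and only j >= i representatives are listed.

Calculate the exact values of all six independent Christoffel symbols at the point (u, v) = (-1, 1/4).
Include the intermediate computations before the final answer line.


E = 5, F = 0, G = 9 at the point
E_u = 0, E_v = 0, F_u = 0, F_v = 0, G_u = 12, G_v = 0
EG - F^2 = 45;  g^inv = (1/45) * [[9, 0], [0, 5]]
first-kind symbols [ij,l] = (1/2)(d_i g_jl + d_j g_il - d_l g_ij): [uu,u] = E_u/2 = 0, [uu,v] = F_u - E_v/2 = 0, [uv,u] = E_v/2 = 0, [uv,v] = G_u/2 = 6, [vv,u] = F_v - G_u/2 = -6, [vv,v] = G_v/2 = 0
Gamma^u_ij = (G*[ij,u] - F*[ij,v])/(EG - F^2), Gamma^v_ij = (E*[ij,v] - F*[ij,u])/(EG - F^2)

Answer: Gamma_uuu = 0, Gamma_uuv = 0, Gamma_uvv = -6/5, Gamma_vuu = 0, Gamma_vuv = 2/3, Gamma_vvv = 0


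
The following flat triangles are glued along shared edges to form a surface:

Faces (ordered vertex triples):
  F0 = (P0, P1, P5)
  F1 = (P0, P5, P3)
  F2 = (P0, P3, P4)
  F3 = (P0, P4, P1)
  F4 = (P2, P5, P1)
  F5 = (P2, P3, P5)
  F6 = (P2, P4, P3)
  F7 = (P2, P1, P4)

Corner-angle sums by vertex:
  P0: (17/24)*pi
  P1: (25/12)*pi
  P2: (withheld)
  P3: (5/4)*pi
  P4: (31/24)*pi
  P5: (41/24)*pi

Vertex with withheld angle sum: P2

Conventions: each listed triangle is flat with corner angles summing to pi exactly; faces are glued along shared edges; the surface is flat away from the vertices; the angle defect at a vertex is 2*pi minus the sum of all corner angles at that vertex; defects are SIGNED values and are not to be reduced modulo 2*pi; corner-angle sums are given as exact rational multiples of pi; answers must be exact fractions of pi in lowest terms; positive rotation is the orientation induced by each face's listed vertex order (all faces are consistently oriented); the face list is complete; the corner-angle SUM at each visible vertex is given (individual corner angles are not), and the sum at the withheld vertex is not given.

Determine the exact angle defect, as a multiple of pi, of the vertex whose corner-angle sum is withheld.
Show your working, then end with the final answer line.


V = 6, E = 12, F = 8; chi = V - E + F = 2
Gauss-Bonnet: total defect = 2*pi*chi = 4*pi; visible defects sum to (71/24)*pi

Answer: defect(P2) = (25/24)*pi


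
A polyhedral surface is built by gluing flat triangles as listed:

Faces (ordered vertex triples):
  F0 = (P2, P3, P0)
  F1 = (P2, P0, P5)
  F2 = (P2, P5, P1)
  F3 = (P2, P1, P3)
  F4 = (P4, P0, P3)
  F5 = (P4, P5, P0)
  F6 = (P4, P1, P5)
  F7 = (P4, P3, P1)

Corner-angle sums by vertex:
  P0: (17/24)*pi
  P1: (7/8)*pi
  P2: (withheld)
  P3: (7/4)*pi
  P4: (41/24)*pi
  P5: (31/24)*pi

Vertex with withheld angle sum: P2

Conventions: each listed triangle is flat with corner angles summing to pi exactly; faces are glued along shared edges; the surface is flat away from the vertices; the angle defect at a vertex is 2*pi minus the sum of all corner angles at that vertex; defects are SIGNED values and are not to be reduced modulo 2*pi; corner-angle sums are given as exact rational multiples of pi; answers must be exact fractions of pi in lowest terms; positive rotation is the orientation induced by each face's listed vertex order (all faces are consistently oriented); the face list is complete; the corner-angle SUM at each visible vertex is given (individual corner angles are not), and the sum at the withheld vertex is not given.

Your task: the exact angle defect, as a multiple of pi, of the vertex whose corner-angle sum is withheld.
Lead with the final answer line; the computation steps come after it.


Answer: defect(P2) = pi/3

V = 6, E = 12, F = 8; chi = V - E + F = 2
Gauss-Bonnet: total defect = 2*pi*chi = 4*pi; visible defects sum to (11/3)*pi


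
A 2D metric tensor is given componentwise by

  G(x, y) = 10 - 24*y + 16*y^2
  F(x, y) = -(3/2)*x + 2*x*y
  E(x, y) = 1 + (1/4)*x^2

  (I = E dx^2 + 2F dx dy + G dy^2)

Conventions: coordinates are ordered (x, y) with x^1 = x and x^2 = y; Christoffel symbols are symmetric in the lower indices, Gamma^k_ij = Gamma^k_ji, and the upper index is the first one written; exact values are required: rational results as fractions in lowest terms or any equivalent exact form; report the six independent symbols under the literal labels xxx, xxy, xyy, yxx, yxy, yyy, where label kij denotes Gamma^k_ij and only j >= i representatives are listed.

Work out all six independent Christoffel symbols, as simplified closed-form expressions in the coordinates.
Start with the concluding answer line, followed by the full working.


Answer: Gamma_xxx = x/(x^2 + 64*y^2 - 96*y + 40), Gamma_xxy = 0, Gamma_xyy = 8*x/(x^2 + 64*y^2 - 96*y + 40), Gamma_yxx = (8*y - 6)/(x^2 + 64*y^2 - 96*y + 40), Gamma_yxy = 0, Gamma_yyy = (64*y - 48)/(x^2 + 64*y^2 - 96*y + 40)

E = 1 + (1/4)*x^2; F = -(3/2)*x + 2*x*y; G = 10 - 24*y + 16*y^2
Gamma^k_ij = (1/2) g^{kl} (d_i g_jl + d_j g_il - d_l g_ij), with g^inv = (1/(EG-F^2)) [[G, -F], [-F, E]]
first partials: E_x = (1/2)*x, E_y = 0, F_x = -3/2 + 2*y, F_y = 2*x, G_x = 0, G_y = -24 + 32*y
D = EG - F^2 = 10 - 24*y + 16*y^2 + (1/4)*x^2
expanded: Gamma^x_xx = (G E_x - 2F F_x + F E_y)/(2D), Gamma^x_xy = (G E_y - F G_x)/(2D), Gamma^x_yy = (2G F_y - G G_x - F G_y)/(2D), Gamma^y_xx = (2E F_x - E E_y - F E_x)/(2D), Gamma^y_xy = (E G_x - F E_y)/(2D), Gamma^y_yy = (E G_y - 2F F_y + F G_x)/(2D); substitute and cancel common factors


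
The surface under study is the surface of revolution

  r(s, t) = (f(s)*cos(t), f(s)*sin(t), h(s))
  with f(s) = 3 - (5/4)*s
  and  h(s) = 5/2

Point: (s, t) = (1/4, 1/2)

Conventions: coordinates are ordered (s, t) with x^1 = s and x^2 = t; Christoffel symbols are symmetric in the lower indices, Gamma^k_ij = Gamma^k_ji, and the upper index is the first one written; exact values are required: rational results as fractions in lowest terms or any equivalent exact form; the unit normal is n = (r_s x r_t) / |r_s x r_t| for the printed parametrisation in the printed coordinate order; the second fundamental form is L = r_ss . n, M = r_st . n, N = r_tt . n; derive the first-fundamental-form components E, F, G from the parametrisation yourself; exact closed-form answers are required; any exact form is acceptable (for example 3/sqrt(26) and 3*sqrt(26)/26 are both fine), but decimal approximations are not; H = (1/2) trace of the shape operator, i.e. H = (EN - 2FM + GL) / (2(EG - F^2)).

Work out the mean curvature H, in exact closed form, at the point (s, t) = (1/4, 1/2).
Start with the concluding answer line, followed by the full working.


Answer: H = 0

f = 43/16, f' = -5/4, f'' = 0, h' = 0, h'' = 0
E = 25/16, F = 0, G = 1849/256; answer radicand W^2 = 25/16
unnormalised second-form numerators: l = 0, m = 0, n = 0; L = l/sqrt(25/16), and similarly M = m/sqrt(W^2), N = n/sqrt(W^2)
H = (E*n - 2*F*m + G*l) / (2*(EG - F^2)*sqrt(W^2)); E*n - 2*F*m + G*l = 0, EG - F^2 = 46225/4096, so H = (0)/sqrt(25/16)


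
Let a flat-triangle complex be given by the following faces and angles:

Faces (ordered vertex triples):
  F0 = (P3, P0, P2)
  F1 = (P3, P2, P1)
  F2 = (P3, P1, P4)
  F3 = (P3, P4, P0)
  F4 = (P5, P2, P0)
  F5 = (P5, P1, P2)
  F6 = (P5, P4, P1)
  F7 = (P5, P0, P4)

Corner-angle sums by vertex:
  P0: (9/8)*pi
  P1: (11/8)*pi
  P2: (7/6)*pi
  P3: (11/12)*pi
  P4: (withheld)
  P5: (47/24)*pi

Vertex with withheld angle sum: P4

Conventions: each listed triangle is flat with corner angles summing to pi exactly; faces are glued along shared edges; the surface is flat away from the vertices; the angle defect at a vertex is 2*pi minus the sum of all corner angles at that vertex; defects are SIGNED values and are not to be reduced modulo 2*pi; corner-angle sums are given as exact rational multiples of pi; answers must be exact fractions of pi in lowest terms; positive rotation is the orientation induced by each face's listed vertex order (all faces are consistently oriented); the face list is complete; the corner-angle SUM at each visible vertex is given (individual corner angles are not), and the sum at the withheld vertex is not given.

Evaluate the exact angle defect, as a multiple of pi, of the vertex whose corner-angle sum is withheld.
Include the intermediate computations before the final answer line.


V = 6, E = 12, F = 8; chi = V - E + F = 2
Gauss-Bonnet: total defect = 2*pi*chi = 4*pi; visible defects sum to (83/24)*pi

Answer: defect(P4) = (13/24)*pi


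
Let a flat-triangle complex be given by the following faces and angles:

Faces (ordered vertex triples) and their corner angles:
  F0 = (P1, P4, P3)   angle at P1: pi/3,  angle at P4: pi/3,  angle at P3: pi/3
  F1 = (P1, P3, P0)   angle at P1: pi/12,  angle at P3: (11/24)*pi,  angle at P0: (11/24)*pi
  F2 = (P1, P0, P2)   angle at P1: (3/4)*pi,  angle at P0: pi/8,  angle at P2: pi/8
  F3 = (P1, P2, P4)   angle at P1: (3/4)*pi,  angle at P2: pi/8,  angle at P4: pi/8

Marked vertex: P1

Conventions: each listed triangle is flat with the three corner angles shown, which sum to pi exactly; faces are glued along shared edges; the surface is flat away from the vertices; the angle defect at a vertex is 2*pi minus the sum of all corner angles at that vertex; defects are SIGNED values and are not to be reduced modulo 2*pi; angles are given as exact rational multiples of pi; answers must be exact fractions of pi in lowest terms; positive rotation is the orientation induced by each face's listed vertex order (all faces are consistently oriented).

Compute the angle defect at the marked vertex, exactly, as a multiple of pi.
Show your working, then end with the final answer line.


Sum of corner angles at P1: (23/12)*pi
defect = 2*pi - (23/12)*pi

Answer: defect(P1) = pi/12


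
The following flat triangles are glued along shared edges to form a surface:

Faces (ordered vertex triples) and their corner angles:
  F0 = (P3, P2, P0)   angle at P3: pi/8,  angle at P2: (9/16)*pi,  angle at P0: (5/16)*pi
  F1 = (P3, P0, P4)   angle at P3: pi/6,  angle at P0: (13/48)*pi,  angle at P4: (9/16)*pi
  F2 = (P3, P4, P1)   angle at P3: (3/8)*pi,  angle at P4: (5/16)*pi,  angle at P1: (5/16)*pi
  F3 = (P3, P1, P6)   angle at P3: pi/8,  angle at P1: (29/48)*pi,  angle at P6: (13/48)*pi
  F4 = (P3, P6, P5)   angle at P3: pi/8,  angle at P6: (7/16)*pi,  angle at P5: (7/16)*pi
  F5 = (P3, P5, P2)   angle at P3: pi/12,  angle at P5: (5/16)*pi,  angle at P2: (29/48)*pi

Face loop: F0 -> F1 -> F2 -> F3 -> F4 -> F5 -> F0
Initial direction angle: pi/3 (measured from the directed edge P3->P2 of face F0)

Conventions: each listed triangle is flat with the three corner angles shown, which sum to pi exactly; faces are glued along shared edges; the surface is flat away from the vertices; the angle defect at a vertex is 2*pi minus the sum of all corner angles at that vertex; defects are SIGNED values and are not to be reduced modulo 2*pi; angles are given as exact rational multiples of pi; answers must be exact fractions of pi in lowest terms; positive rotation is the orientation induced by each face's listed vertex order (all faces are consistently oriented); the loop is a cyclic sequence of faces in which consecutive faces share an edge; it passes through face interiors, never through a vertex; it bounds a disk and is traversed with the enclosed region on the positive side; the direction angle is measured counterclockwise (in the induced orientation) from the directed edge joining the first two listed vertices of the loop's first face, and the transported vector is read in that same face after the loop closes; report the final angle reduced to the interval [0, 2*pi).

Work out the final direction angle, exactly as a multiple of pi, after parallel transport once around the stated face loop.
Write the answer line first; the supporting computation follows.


Answer: final direction angle = (4/3)*pi

enclosed vertex P3: corner angles sum to pi, defect = 2*pi - pi = pi
the rotation equals the total enclosed defect, so the final angle is initial + defects (mod 2*pi)
final angle = pi/3 + pi = (4/3)*pi (mod 2*pi)


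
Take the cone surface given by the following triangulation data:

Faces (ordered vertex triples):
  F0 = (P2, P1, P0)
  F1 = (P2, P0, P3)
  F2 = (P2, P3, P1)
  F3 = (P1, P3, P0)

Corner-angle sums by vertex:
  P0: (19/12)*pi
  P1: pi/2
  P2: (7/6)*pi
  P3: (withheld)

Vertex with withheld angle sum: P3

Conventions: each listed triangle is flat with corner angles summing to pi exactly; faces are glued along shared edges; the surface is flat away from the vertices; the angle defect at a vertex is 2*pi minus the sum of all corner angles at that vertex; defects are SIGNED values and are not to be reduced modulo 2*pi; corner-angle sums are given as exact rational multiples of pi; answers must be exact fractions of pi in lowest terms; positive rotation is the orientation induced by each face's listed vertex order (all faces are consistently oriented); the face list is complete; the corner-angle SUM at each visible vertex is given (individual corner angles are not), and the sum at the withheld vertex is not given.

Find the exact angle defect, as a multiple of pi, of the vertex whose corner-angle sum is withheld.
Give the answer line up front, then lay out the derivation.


Answer: defect(P3) = (5/4)*pi

V = 4, E = 6, F = 4; chi = V - E + F = 2
Gauss-Bonnet: total defect = 2*pi*chi = 4*pi; visible defects sum to (11/4)*pi
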